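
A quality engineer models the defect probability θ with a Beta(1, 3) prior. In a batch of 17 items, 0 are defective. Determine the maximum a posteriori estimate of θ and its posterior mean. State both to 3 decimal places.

Posterior: Beta(1+0, 3+17) = Beta(1, 20).
Since α = 1 ≤ 1 and β > 1, the Beta density is monotone decreasing on [0,1]; the mode is at 0.
Mean = 1/(1+20) = 0.048.

θ_MAP = 0.000, E[θ|data] = 0.048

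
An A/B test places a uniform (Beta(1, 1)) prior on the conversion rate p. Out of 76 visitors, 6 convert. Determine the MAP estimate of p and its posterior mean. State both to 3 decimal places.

MAP = 0.079, posterior mean = 0.090

Posterior: Beta(1+6, 1+70) = Beta(7, 71).
Mode = (7−1)/(7+71−2) = 6/76 = 0.079.
Mean = 7/(7+71) = 7/78 = 0.090.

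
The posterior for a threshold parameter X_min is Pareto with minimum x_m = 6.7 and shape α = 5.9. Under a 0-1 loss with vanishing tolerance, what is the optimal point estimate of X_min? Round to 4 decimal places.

The Pareto density is strictly decreasing on [x_m, ∞), so the mode is x_m = 6.7000.
Mean = α·x_m/(α−1) = 5.9·6.7/4.9 = 8.0673.
This is the posterior mode — the MAP estimate.

6.7000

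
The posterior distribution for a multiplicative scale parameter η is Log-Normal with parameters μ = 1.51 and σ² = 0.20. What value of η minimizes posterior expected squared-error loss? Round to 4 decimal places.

Mode = exp(μ − σ²) = exp(1.31) = 3.7062.
Mean = exp(μ + σ²/2) = exp(1.610) = 5.0028.
Squared-error loss ⇒ the optimal estimator is the posterior mean.

5.0028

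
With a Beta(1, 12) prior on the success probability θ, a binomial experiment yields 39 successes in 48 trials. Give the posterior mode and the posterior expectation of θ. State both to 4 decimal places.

Posterior: Beta(1+39, 12+9) = Beta(40, 21).
Mode = (40−1)/(40+21−2) = 39/59 = 0.6610.
Mean = 40/(40+21) = 40/61 = 0.6557.

MAP = 0.6610, posterior mean = 0.6557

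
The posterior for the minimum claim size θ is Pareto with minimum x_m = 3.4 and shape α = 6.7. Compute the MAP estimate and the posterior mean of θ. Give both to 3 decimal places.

The Pareto density is strictly decreasing on [x_m, ∞), so the mode is x_m = 3.400.
Mean = α·x_m/(α−1) = 6.7·3.4/5.7 = 3.996.

MAP estimate = 3.400, posterior mean = 3.996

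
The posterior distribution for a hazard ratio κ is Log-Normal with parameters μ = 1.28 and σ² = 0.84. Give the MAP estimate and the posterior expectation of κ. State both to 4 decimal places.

MAP: 1.5527. Posterior mean: 5.4739.

Mode = exp(μ − σ²) = exp(0.44) = 1.5527.
Mean = exp(μ + σ²/2) = exp(1.700) = 5.4739.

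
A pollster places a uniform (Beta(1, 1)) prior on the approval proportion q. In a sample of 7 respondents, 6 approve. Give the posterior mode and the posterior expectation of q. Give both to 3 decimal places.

MAP = 0.857, posterior mean = 0.778

Posterior: Beta(1+6, 1+1) = Beta(7, 2).
Mode = (7−1)/(7+2−2) = 6/7 = 0.857.
With a flat prior the MAP equals the MLE, 6/7.
Mean = 7/(7+2) = 7/9 = 0.778.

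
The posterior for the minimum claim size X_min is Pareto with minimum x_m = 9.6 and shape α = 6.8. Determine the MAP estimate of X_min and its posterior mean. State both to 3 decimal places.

The Pareto density is strictly decreasing on [x_m, ∞), so the mode is x_m = 9.600.
Mean = α·x_m/(α−1) = 6.8·9.6/5.8 = 11.255.

MAP = 9.600, posterior mean = 11.255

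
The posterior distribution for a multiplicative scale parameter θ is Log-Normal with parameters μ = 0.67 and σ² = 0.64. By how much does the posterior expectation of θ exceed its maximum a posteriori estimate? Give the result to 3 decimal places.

1.661

Mode = exp(μ − σ²) = exp(0.03) = 1.030.
Mean = exp(μ + σ²/2) = exp(0.990) = 2.691.
Difference = 2.691 − 1.030 = 1.661.
Right-skewed posterior ⇒ mode < mean.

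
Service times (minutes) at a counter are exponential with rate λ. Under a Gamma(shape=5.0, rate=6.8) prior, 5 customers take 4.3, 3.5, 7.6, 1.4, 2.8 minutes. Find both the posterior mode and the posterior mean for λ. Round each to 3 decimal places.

λ_MAP = 0.341, E[λ|data] = 0.379

Σ times = 19.6. Posterior: Gamma(shape = 5.0+5 = 10.0, rate = 6.8+19.6 = 26.4).
Mode = (α−1)/β = 9.0/26.4 = 0.341.
Mean = α/β = 10.0/26.4 = 0.379.
The posterior is right-skewed, so the mean exceeds the mode.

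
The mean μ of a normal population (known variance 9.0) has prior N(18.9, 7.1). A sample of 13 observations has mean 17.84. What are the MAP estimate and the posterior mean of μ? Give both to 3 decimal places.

MAP = 17.934, posterior mean = 17.934

Posterior for μ is Normal. Precision-weighted mean: (1/7.1·18.9 + 13/9.0·17.84) / (1/7.1 + 13/9.0) = 17.934.
A Normal posterior is symmetric, so mode = mean.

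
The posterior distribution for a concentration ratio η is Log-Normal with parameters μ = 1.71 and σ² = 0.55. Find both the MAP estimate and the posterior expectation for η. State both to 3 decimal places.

Mode = exp(μ − σ²) = exp(1.16) = 3.190.
Mean = exp(μ + σ²/2) = exp(1.985) = 7.279.

MAP: 3.190. Posterior mean: 7.279.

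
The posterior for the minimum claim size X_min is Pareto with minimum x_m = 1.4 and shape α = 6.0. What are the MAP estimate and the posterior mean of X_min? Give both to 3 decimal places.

X_min_MAP = 1.400, E[X_min|data] = 1.680

The Pareto density is strictly decreasing on [x_m, ∞), so the mode is x_m = 1.400.
Mean = α·x_m/(α−1) = 6.0·1.4/5.0 = 1.680.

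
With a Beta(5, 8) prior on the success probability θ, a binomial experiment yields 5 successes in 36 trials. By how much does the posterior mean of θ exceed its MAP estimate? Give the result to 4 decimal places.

Posterior: Beta(5+5, 8+31) = Beta(10, 39).
Mode = (10−1)/(10+39−2) = 9/47 = 0.1915.
Mean = 10/(10+39) = 10/49 = 0.2041.
Difference = 0.2041 − 0.1915 = 0.0126.

0.0126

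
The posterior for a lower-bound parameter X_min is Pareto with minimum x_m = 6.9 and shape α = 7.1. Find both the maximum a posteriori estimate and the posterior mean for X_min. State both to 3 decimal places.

The Pareto density is strictly decreasing on [x_m, ∞), so the mode is x_m = 6.900.
Mean = α·x_m/(α−1) = 7.1·6.9/6.1 = 8.031.

X_min_MAP = 6.900, E[X_min|data] = 8.031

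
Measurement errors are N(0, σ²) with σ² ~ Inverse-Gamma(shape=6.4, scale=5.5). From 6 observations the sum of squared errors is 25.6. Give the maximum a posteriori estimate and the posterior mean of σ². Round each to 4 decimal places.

MAP: 1.7596. Posterior mean: 2.1786.

Posterior: Inverse-Gamma(shape = 6.4+6/2 = 9.4, scale = 5.5+25.6/2 = 18.3).
Mode = β/(α+1) = 18.3/10.4 = 1.7596.
Mean = β/(α−1) = 18.3/8.4 = 2.1786.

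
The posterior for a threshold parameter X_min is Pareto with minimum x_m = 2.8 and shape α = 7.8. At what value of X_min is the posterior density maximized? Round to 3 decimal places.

The Pareto density is strictly decreasing on [x_m, ∞), so the mode is x_m = 2.800.
Mean = α·x_m/(α−1) = 7.8·2.8/6.8 = 3.212.
This is the posterior mode — the MAP estimate.

2.800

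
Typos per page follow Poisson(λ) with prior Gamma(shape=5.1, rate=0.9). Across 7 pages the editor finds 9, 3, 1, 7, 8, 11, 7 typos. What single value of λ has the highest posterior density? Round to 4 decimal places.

Σ counts = 46. Posterior: Gamma(shape = 5.1+46 = 51.1, rate = 0.9+7 = 7.9).
Mode = (α−1)/β = 50.1/7.9 = 6.3418.
Mean = α/β = 51.1/7.9 = 6.4684.
This is the posterior mode — the MAP estimate.

6.3418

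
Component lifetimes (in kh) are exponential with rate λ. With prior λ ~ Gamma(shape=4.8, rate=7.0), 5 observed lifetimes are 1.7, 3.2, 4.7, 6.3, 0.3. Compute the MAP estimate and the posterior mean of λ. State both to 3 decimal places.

Σ times = 16.2. Posterior: Gamma(shape = 4.8+5 = 9.8, rate = 7.0+16.2 = 23.2).
Mode = (α−1)/β = 8.8/23.2 = 0.379.
Mean = α/β = 9.8/23.2 = 0.422.
Mean > mode: the posterior has a right tail.

MAP = 0.379; posterior mean = 0.422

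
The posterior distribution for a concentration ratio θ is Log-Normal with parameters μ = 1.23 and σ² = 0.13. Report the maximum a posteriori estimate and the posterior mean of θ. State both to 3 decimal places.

MAP = 3.004; posterior mean = 3.651

Mode = exp(μ − σ²) = exp(1.10) = 3.004.
Mean = exp(μ + σ²/2) = exp(1.295) = 3.651.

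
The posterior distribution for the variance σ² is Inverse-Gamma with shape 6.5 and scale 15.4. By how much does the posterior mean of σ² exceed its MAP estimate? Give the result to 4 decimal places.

0.7467

Mode = β/(α+1) = 15.4/7.5 = 2.0533.
Mean = β/(α−1) = 15.4/5.5 = 2.8000.
Difference = 2.8000 − 2.0533 = 0.7467.
The posterior is right-skewed, so the mean exceeds the mode.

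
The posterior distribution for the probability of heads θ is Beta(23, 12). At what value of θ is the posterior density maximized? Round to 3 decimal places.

0.667

Mode = (23−1)/(23+12−2) = 22/33 = 0.667.
Mean = 23/(23+12) = 23/35 = 0.657.
This is the posterior mode — the MAP estimate.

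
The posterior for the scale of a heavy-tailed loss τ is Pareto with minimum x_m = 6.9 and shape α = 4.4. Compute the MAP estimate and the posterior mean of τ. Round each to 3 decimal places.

The Pareto density is strictly decreasing on [x_m, ∞), so the mode is x_m = 6.900.
Mean = α·x_m/(α−1) = 4.4·6.9/3.4 = 8.929.

MAP: 6.900. Posterior mean: 8.929.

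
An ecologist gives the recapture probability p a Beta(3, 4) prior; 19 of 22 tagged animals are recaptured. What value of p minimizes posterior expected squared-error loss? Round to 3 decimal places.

Posterior: Beta(3+19, 4+3) = Beta(22, 7).
Mode = (22−1)/(22+7−2) = 21/27 = 0.778.
Mean = 22/(22+7) = 22/29 = 0.759.
Squared-error loss ⇒ the optimal estimator is the posterior mean.

0.759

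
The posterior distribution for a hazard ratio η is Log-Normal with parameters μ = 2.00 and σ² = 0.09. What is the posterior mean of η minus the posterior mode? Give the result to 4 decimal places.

0.9761

Mode = exp(μ − σ²) = exp(1.91) = 6.7531.
Mean = exp(μ + σ²/2) = exp(2.045) = 7.7292.
Difference = 7.7292 − 6.7531 = 0.9761.
The mean is pulled above the mode by the posterior's right skew.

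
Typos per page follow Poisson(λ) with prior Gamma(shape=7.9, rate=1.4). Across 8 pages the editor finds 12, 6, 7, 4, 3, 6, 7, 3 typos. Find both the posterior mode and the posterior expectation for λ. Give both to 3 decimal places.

MAP: 5.840. Posterior mean: 5.947.

Σ counts = 48. Posterior: Gamma(shape = 7.9+48 = 55.9, rate = 1.4+8 = 9.4).
Mode = (α−1)/β = 54.9/9.4 = 5.840.
Mean = α/β = 55.9/9.4 = 5.947.
Right-skewed posterior ⇒ mode < mean.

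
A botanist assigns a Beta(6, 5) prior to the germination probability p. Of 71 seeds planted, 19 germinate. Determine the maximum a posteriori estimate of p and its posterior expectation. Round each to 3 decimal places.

MAP: 0.300. Posterior mean: 0.305.

Posterior: Beta(6+19, 5+52) = Beta(25, 57).
Mode = (25−1)/(25+57−2) = 24/80 = 0.300.
Mean = 25/(25+57) = 25/82 = 0.305.
Right-skewed posterior ⇒ mode < mean.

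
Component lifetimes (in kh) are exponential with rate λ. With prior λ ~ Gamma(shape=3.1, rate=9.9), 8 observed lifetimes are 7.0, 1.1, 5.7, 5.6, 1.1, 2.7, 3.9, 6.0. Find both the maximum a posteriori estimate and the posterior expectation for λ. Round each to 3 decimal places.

Σ times = 33.1. Posterior: Gamma(shape = 3.1+8 = 11.1, rate = 9.9+33.1 = 43.0).
Mode = (α−1)/β = 10.1/43.0 = 0.235.
Mean = α/β = 11.1/43.0 = 0.258.
Right-skewed posterior ⇒ mode < mean.

MAP: 0.235. Posterior mean: 0.258.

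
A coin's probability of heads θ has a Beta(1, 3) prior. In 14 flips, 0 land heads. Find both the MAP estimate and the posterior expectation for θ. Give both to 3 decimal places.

Posterior: Beta(1+0, 3+14) = Beta(1, 17).
Since α = 1 ≤ 1 and β > 1, the Beta density is monotone decreasing on [0,1]; the mode is at 0.
Mean = 1/(1+17) = 0.056.

MAP: 0.000. Posterior mean: 0.056.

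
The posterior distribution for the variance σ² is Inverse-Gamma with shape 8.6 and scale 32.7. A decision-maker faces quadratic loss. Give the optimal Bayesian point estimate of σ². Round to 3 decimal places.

Mode = β/(α+1) = 32.7/9.6 = 3.406.
Mean = β/(α−1) = 32.7/7.6 = 4.303.
Quadratic loss ⇒ the optimal estimator is the posterior mean.

4.303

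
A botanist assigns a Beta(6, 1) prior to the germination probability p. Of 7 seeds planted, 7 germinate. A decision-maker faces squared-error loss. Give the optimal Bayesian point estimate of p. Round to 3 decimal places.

Posterior: Beta(6+7, 1+0) = Beta(13, 1).
Since β = 1 ≤ 1 and α > 1, the Beta density is monotone increasing on [0,1]; the mode is at 1.
Mean = 13/(13+1) = 0.929.
Squared-error loss ⇒ the optimal estimator is the posterior mean.

0.929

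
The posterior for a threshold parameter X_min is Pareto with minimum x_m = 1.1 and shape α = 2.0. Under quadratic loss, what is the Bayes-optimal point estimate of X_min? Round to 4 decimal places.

The Pareto density is strictly decreasing on [x_m, ∞), so the mode is x_m = 1.1000.
Mean = α·x_m/(α−1) = 2.0·1.1/1.0 = 2.2000.
Quadratic loss ⇒ the optimal estimator is the posterior mean.

2.2000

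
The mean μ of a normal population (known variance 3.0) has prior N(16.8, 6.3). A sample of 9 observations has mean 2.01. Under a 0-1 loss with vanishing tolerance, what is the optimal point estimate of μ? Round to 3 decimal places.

2.753

Posterior for μ is Normal. Precision-weighted mean: (1/6.3·16.8 + 9/3.0·2.01) / (1/6.3 + 9/3.0) = 2.753.
A Normal posterior is symmetric, so mode = mean.
This is the posterior mode — the MAP estimate.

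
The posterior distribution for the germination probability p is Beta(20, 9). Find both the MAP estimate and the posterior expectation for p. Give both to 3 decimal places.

Mode = (20−1)/(20+9−2) = 19/27 = 0.704.
Mean = 20/(20+9) = 20/29 = 0.690.
The posterior is left-skewed, so the mode exceeds the mean.

MAP = 0.704, posterior mean = 0.690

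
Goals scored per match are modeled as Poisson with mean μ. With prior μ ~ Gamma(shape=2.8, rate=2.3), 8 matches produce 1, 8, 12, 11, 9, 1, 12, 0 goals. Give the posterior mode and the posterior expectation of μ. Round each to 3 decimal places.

Σ counts = 54. Posterior: Gamma(shape = 2.8+54 = 56.8, rate = 2.3+8 = 10.3).
Mode = (α−1)/β = 55.8/10.3 = 5.417.
Mean = α/β = 56.8/10.3 = 5.515.

MAP = 5.417; posterior mean = 5.515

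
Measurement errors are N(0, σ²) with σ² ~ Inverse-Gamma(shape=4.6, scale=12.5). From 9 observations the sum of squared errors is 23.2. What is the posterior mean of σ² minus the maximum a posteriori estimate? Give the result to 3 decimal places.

0.589

Posterior: Inverse-Gamma(shape = 4.6+9/2 = 9.1, scale = 12.5+23.2/2 = 24.1).
Mode = β/(α+1) = 24.1/10.1 = 2.386.
Mean = β/(α−1) = 24.1/8.1 = 2.975.
Difference = 2.975 − 2.386 = 0.589.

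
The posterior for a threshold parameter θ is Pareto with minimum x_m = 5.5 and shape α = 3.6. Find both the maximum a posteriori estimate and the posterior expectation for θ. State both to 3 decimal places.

θ_MAP = 5.500, E[θ|data] = 7.615

The Pareto density is strictly decreasing on [x_m, ∞), so the mode is x_m = 5.500.
Mean = α·x_m/(α−1) = 3.6·5.5/2.6 = 7.615.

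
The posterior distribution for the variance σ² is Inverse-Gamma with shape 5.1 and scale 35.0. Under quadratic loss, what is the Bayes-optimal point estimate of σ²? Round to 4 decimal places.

Mode = β/(α+1) = 35.0/6.1 = 5.7377.
Mean = β/(α−1) = 35.0/4.1 = 8.5366.
Quadratic loss ⇒ the optimal estimator is the posterior mean.

8.5366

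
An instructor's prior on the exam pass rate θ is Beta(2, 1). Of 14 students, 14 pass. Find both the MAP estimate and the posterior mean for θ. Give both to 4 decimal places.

MAP estimate = 1.0000, posterior mean = 0.9412

Posterior: Beta(2+14, 1+0) = Beta(16, 1).
Since β = 1 ≤ 1 and α > 1, the Beta density is monotone increasing on [0,1]; the mode is at 1.
Mean = 16/(16+1) = 0.9412.
Left-skewed posterior ⇒ mean < mode.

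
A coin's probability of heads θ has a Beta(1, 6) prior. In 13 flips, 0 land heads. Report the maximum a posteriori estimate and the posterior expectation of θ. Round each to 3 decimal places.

Posterior: Beta(1+0, 6+13) = Beta(1, 19).
Since α = 1 ≤ 1 and β > 1, the Beta density is monotone decreasing on [0,1]; the mode is at 0.
Mean = 1/(1+19) = 0.050.
Right-skewed posterior ⇒ mode < mean.

θ_MAP = 0.000, E[θ|data] = 0.050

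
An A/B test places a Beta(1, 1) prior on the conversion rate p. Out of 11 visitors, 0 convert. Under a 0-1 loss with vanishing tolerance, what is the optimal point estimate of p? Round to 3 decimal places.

Posterior: Beta(1+0, 1+11) = Beta(1, 12).
Since α = 1 ≤ 1 and β > 1, the Beta density is monotone decreasing on [0,1]; the mode is at 0.
Mean = 1/(1+12) = 0.077.
This is the posterior mode — the MAP estimate.

0.000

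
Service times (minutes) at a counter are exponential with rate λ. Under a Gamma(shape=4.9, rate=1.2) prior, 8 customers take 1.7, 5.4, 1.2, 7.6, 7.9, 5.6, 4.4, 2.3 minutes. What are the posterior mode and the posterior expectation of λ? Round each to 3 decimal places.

MAP: 0.319. Posterior mean: 0.346.

Σ times = 36.1. Posterior: Gamma(shape = 4.9+8 = 12.9, rate = 1.2+36.1 = 37.3).
Mode = (α−1)/β = 11.9/37.3 = 0.319.
Mean = α/β = 12.9/37.3 = 0.346.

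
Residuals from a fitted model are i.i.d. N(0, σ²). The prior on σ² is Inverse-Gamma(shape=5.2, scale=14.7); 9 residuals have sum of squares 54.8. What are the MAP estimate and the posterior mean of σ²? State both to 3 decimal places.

Posterior: Inverse-Gamma(shape = 5.2+9/2 = 9.7, scale = 14.7+54.8/2 = 42.1).
Mode = β/(α+1) = 42.1/10.7 = 3.935.
Mean = β/(α−1) = 42.1/8.7 = 4.839.
Mean > mode: the posterior has a right tail.

σ²_MAP = 3.935, E[σ²|data] = 4.839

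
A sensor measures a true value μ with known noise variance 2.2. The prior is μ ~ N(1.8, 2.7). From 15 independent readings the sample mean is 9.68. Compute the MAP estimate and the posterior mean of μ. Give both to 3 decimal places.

MAP: 9.274. Posterior mean: 9.274.

Posterior for μ is Normal. Precision-weighted mean: (1/2.7·1.8 + 15/2.2·9.68) / (1/2.7 + 15/2.2) = 9.274.
A Normal posterior is symmetric, so mode = mean.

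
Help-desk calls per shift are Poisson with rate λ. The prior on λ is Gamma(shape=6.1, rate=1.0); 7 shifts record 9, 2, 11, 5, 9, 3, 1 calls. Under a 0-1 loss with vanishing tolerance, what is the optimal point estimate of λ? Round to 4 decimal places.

5.6375

Σ counts = 40. Posterior: Gamma(shape = 6.1+40 = 46.1, rate = 1.0+7 = 8.0).
Mode = (α−1)/β = 45.1/8.0 = 5.6375.
Mean = α/β = 46.1/8.0 = 5.7625.
This is the posterior mode — the MAP estimate.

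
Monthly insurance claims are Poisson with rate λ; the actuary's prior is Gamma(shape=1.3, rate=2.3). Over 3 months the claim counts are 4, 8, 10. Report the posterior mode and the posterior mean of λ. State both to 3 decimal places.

MAP: 4.208. Posterior mean: 4.396.

Σ counts = 22. Posterior: Gamma(shape = 1.3+22 = 23.3, rate = 2.3+3 = 5.3).
Mode = (α−1)/β = 22.3/5.3 = 4.208.
Mean = α/β = 23.3/5.3 = 4.396.
Right-skewed posterior ⇒ mode < mean.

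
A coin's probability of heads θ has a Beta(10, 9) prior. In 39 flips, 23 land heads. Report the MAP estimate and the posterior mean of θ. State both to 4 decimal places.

MAP = 0.5714, posterior mean = 0.5690

Posterior: Beta(10+23, 9+16) = Beta(33, 25).
Mode = (33−1)/(33+25−2) = 32/56 = 0.5714.
Mean = 33/(33+25) = 33/58 = 0.5690.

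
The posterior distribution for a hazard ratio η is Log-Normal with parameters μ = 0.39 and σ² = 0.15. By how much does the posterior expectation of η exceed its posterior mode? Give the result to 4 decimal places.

Mode = exp(μ − σ²) = exp(0.24) = 1.2712.
Mean = exp(μ + σ²/2) = exp(0.465) = 1.5920.
Difference = 1.5920 − 1.2712 = 0.3208.
Mean > mode: the posterior has a right tail.

0.3208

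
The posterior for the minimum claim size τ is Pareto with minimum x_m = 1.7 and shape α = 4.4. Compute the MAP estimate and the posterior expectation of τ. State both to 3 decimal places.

The Pareto density is strictly decreasing on [x_m, ∞), so the mode is x_m = 1.700.
Mean = α·x_m/(α−1) = 4.4·1.7/3.4 = 2.200.
Right-skewed posterior ⇒ mode < mean.

MAP = 1.700; posterior mean = 2.200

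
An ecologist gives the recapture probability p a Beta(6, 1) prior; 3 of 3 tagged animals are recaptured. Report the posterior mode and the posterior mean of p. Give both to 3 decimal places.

Posterior: Beta(6+3, 1+0) = Beta(9, 1).
Since β = 1 ≤ 1 and α > 1, the Beta density is monotone increasing on [0,1]; the mode is at 1.
Mean = 9/(9+1) = 0.900.

MAP = 1.000; posterior mean = 0.900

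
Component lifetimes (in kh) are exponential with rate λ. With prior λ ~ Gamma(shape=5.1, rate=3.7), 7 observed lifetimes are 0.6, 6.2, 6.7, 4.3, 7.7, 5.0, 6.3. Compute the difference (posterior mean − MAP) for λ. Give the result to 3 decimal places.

0.025

Σ times = 36.8. Posterior: Gamma(shape = 5.1+7 = 12.1, rate = 3.7+36.8 = 40.5).
Mode = (α−1)/β = 11.1/40.5 = 0.274.
Mean = α/β = 12.1/40.5 = 0.299.
Difference = 0.299 − 0.274 = 0.025.
Right-skewed posterior ⇒ mode < mean.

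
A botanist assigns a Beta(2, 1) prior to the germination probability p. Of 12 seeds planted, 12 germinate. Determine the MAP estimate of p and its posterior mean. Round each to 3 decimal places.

Posterior: Beta(2+12, 1+0) = Beta(14, 1).
Since β = 1 ≤ 1 and α > 1, the Beta density is monotone increasing on [0,1]; the mode is at 1.
Mean = 14/(14+1) = 0.933.

MAP = 1.000, posterior mean = 0.933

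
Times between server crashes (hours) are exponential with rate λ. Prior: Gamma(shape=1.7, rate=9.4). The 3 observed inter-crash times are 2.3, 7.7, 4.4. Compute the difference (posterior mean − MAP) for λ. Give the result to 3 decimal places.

0.042

Σ times = 14.4. Posterior: Gamma(shape = 1.7+3 = 4.7, rate = 9.4+14.4 = 23.8).
Mode = (α−1)/β = 3.7/23.8 = 0.155.
Mean = α/β = 4.7/23.8 = 0.197.
Difference = 0.197 − 0.155 = 0.042.
The mean is pulled above the mode by the posterior's right skew.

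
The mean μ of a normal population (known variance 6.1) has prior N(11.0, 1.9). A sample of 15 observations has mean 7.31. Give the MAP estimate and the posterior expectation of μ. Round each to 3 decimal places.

Posterior for μ is Normal. Precision-weighted mean: (1/1.9·11.0 + 15/6.1·7.31) / (1/1.9 + 15/6.1) = 7.961.
A Normal posterior is symmetric, so mode = mean.

MAP = 7.961; posterior mean = 7.961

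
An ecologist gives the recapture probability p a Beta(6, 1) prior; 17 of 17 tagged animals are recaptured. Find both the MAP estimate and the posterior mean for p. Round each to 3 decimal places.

Posterior: Beta(6+17, 1+0) = Beta(23, 1).
Since β = 1 ≤ 1 and α > 1, the Beta density is monotone increasing on [0,1]; the mode is at 1.
Mean = 23/(23+1) = 0.958.

p_MAP = 1.000, E[p|data] = 0.958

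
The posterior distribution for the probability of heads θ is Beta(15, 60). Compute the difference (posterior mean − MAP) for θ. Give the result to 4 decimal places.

0.0082

Mode = (15−1)/(15+60−2) = 14/73 = 0.1918.
Mean = 15/(15+60) = 15/75 = 0.2000.
Difference = 0.2000 − 0.1918 = 0.0082.
Right-skewed posterior ⇒ mode < mean.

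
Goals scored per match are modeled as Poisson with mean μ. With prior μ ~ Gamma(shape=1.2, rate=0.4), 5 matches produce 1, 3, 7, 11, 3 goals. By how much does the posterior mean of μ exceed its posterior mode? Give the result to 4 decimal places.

0.1852

Σ counts = 25. Posterior: Gamma(shape = 1.2+25 = 26.2, rate = 0.4+5 = 5.4).
Mode = (α−1)/β = 25.2/5.4 = 4.6667.
Mean = α/β = 26.2/5.4 = 4.8519.
Difference = 4.8519 − 4.6667 = 0.1852.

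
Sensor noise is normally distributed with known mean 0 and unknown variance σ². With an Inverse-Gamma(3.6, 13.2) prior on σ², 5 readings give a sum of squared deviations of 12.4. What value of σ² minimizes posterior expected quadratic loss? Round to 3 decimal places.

Posterior: Inverse-Gamma(shape = 3.6+5/2 = 6.1, scale = 13.2+12.4/2 = 19.4).
Mode = β/(α+1) = 19.4/7.1 = 2.732.
Mean = β/(α−1) = 19.4/5.1 = 3.804.
Quadratic loss ⇒ the optimal estimator is the posterior mean.

3.804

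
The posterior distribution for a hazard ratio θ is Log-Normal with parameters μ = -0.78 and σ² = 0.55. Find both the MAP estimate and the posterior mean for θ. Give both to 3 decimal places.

MAP estimate = 0.264, posterior mean = 0.604

Mode = exp(μ − σ²) = exp(-1.33) = 0.264.
Mean = exp(μ + σ²/2) = exp(-0.505) = 0.604.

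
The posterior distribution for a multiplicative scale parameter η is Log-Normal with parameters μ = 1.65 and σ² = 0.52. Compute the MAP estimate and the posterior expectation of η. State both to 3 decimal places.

MAP = 3.096, posterior mean = 6.753

Mode = exp(μ − σ²) = exp(1.13) = 3.096.
Mean = exp(μ + σ²/2) = exp(1.910) = 6.753.
The mean is pulled above the mode by the posterior's right skew.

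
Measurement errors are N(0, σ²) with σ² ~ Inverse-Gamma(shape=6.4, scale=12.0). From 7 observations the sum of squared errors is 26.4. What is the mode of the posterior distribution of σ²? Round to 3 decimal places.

2.312

Posterior: Inverse-Gamma(shape = 6.4+7/2 = 9.9, scale = 12.0+26.4/2 = 25.2).
Mode = β/(α+1) = 25.2/10.9 = 2.312.
Mean = β/(α−1) = 25.2/8.9 = 2.831.
This is the posterior mode — the MAP estimate.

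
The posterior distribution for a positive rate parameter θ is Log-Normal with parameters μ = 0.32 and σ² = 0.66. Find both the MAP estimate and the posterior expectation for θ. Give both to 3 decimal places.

MAP: 0.712. Posterior mean: 1.916.

Mode = exp(μ − σ²) = exp(-0.34) = 0.712.
Mean = exp(μ + σ²/2) = exp(0.650) = 1.916.
The mean is pulled above the mode by the posterior's right skew.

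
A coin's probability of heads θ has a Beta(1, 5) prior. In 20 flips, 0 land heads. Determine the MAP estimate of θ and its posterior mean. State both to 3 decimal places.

MAP = 0.000, posterior mean = 0.038

Posterior: Beta(1+0, 5+20) = Beta(1, 25).
Since α = 1 ≤ 1 and β > 1, the Beta density is monotone decreasing on [0,1]; the mode is at 0.
Mean = 1/(1+25) = 0.038.
The posterior is right-skewed, so the mean exceeds the mode.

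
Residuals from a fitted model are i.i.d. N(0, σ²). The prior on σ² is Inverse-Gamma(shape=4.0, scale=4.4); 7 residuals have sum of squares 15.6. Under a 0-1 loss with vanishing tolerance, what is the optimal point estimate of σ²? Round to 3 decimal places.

Posterior: Inverse-Gamma(shape = 4.0+7/2 = 7.5, scale = 4.4+15.6/2 = 12.2).
Mode = β/(α+1) = 12.2/8.5 = 1.435.
Mean = β/(α−1) = 12.2/6.5 = 1.877.
This is the posterior mode — the MAP estimate.

1.435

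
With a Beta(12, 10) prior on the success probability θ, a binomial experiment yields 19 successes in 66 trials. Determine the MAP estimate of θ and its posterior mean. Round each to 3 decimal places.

MAP estimate = 0.349, posterior mean = 0.352

Posterior: Beta(12+19, 10+47) = Beta(31, 57).
Mode = (31−1)/(31+57−2) = 30/86 = 0.349.
Mean = 31/(31+57) = 31/88 = 0.352.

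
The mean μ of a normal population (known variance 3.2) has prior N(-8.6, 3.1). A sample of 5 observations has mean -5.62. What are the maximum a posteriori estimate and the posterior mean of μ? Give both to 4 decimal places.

μ_MAP = -6.1299, E[μ|data] = -6.1299

Posterior for μ is Normal. Precision-weighted mean: (1/3.1·-8.6 + 5/3.2·-5.62) / (1/3.1 + 5/3.2) = -6.1299.
A Normal posterior is symmetric, so mode = mean.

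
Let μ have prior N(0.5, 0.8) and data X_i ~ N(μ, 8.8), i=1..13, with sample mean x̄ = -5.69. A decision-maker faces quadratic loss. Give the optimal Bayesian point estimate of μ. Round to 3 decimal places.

-2.853

Posterior for μ is Normal. Precision-weighted mean: (1/0.8·0.5 + 13/8.8·-5.69) / (1/0.8 + 13/8.8) = -2.853.
A Normal posterior is symmetric, so mode = mean.
Quadratic loss ⇒ the optimal estimator is the posterior mean.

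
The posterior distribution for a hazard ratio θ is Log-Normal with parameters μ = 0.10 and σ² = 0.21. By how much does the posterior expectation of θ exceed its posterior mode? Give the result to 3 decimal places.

0.332

Mode = exp(μ − σ²) = exp(-0.11) = 0.896.
Mean = exp(μ + σ²/2) = exp(0.205) = 1.228.
Difference = 1.228 − 0.896 = 0.332.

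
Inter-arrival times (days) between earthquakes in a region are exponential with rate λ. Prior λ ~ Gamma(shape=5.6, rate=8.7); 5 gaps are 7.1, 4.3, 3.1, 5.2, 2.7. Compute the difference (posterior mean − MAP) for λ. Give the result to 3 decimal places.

Σ times = 22.4. Posterior: Gamma(shape = 5.6+5 = 10.6, rate = 8.7+22.4 = 31.1).
Mode = (α−1)/β = 9.6/31.1 = 0.309.
Mean = α/β = 10.6/31.1 = 0.341.
Difference = 0.341 − 0.309 = 0.032.

0.032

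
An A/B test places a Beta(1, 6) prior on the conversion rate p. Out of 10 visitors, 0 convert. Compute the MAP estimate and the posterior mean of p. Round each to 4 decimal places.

p_MAP = 0.0000, E[p|data] = 0.0588

Posterior: Beta(1+0, 6+10) = Beta(1, 16).
Since α = 1 ≤ 1 and β > 1, the Beta density is monotone decreasing on [0,1]; the mode is at 0.
Mean = 1/(1+16) = 0.0588.
Right-skewed posterior ⇒ mode < mean.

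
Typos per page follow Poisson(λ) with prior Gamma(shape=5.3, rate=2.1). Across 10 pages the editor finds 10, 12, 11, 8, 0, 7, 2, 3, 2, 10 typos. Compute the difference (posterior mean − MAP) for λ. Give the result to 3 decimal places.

Σ counts = 65. Posterior: Gamma(shape = 5.3+65 = 70.3, rate = 2.1+10 = 12.1).
Mode = (α−1)/β = 69.3/12.1 = 5.727.
Mean = α/β = 70.3/12.1 = 5.810.
Difference = 5.810 − 5.727 = 0.083.
The posterior is right-skewed, so the mean exceeds the mode.

0.083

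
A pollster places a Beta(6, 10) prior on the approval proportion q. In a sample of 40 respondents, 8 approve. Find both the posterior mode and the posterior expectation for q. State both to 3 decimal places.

q_MAP = 0.241, E[q|data] = 0.250

Posterior: Beta(6+8, 10+32) = Beta(14, 42).
Mode = (14−1)/(14+42−2) = 13/54 = 0.241.
Mean = 14/(14+42) = 14/56 = 0.250.
The mean is pulled above the mode by the posterior's right skew.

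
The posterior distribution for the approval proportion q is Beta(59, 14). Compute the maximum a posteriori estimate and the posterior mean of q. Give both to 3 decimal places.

Mode = (59−1)/(59+14−2) = 58/71 = 0.817.
Mean = 59/(59+14) = 59/73 = 0.808.
Mode > mean: the posterior has a left tail.

MAP: 0.817. Posterior mean: 0.808.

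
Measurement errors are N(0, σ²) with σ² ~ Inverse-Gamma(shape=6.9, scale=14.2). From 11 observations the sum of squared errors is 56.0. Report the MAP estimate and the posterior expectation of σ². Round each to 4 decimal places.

Posterior: Inverse-Gamma(shape = 6.9+11/2 = 12.4, scale = 14.2+56.0/2 = 42.2).
Mode = β/(α+1) = 42.2/13.4 = 3.1493.
Mean = β/(α−1) = 42.2/11.4 = 3.7018.
Right-skewed posterior ⇒ mode < mean.

MAP = 3.1493, posterior mean = 3.7018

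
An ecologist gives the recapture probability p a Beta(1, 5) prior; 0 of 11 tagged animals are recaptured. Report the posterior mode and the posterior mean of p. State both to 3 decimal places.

MAP: 0.000. Posterior mean: 0.059.

Posterior: Beta(1+0, 5+11) = Beta(1, 16).
Since α = 1 ≤ 1 and β > 1, the Beta density is monotone decreasing on [0,1]; the mode is at 0.
Mean = 1/(1+16) = 0.059.
The mean is pulled above the mode by the posterior's right skew.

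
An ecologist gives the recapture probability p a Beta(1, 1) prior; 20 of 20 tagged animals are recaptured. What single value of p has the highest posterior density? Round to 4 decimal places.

1.0000

Posterior: Beta(1+20, 1+0) = Beta(21, 1).
Since β = 1 ≤ 1 and α > 1, the Beta density is monotone increasing on [0,1]; the mode is at 1.
Mean = 21/(21+1) = 0.9545.
This is the posterior mode — the MAP estimate.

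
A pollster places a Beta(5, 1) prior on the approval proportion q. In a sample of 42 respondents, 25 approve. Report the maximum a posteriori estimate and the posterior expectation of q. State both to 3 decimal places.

Posterior: Beta(5+25, 1+17) = Beta(30, 18).
Mode = (30−1)/(30+18−2) = 29/46 = 0.630.
Mean = 30/(30+18) = 30/48 = 0.625.
The mean is pulled below the mode by the posterior's left skew.

MAP = 0.630, posterior mean = 0.625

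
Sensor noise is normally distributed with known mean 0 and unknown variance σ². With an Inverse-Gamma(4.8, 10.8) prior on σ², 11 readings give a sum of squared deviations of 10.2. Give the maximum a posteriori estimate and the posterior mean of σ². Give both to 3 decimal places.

MAP: 1.407. Posterior mean: 1.710.

Posterior: Inverse-Gamma(shape = 4.8+11/2 = 10.3, scale = 10.8+10.2/2 = 15.9).
Mode = β/(α+1) = 15.9/11.3 = 1.407.
Mean = β/(α−1) = 15.9/9.3 = 1.710.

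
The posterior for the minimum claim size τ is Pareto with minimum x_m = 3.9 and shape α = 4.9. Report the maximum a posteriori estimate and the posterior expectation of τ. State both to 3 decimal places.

MAP = 3.900; posterior mean = 4.900

The Pareto density is strictly decreasing on [x_m, ∞), so the mode is x_m = 3.900.
Mean = α·x_m/(α−1) = 4.9·3.9/3.9 = 4.900.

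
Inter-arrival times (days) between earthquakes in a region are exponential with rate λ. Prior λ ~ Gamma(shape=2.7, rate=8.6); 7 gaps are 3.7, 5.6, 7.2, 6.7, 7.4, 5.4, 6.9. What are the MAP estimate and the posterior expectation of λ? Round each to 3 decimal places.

MAP: 0.169. Posterior mean: 0.188.

Σ times = 42.9. Posterior: Gamma(shape = 2.7+7 = 9.7, rate = 8.6+42.9 = 51.5).
Mode = (α−1)/β = 8.7/51.5 = 0.169.
Mean = α/β = 9.7/51.5 = 0.188.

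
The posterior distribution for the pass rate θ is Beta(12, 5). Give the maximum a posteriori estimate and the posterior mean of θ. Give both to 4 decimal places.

MAP = 0.7333, posterior mean = 0.7059

Mode = (12−1)/(12+5−2) = 11/15 = 0.7333.
Mean = 12/(12+5) = 12/17 = 0.7059.
The posterior is left-skewed, so the mode exceeds the mean.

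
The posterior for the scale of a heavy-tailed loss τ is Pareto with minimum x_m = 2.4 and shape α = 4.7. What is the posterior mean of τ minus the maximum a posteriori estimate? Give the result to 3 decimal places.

0.649

The Pareto density is strictly decreasing on [x_m, ∞), so the mode is x_m = 2.400.
Mean = α·x_m/(α−1) = 4.7·2.4/3.7 = 3.049.
Difference = 3.049 − 2.400 = 0.649.
Right-skewed posterior ⇒ mode < mean.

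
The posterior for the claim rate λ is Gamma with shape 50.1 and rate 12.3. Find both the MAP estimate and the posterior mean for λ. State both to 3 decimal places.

Mode = (α−1)/β = 49.1/12.3 = 3.992.
Mean = α/β = 50.1/12.3 = 4.073.
The posterior is right-skewed, so the mean exceeds the mode.

λ_MAP = 3.992, E[λ|data] = 4.073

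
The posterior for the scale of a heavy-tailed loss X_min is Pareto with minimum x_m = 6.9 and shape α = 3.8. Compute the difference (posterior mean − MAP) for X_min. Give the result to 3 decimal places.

The Pareto density is strictly decreasing on [x_m, ∞), so the mode is x_m = 6.900.
Mean = α·x_m/(α−1) = 3.8·6.9/2.8 = 9.364.
Difference = 9.364 − 6.900 = 2.464.

2.464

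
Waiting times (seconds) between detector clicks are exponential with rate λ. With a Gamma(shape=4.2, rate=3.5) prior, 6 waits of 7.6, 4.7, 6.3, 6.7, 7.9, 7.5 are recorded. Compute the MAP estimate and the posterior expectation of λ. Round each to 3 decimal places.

Σ times = 40.7. Posterior: Gamma(shape = 4.2+6 = 10.2, rate = 3.5+40.7 = 44.2).
Mode = (α−1)/β = 9.2/44.2 = 0.208.
Mean = α/β = 10.2/44.2 = 0.231.
The posterior is right-skewed, so the mean exceeds the mode.

MAP estimate = 0.208, posterior expectation = 0.231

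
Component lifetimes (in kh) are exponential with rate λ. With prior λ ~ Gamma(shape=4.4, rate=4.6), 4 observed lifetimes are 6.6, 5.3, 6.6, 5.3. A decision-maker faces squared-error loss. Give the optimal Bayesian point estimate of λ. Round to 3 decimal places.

Σ times = 23.8. Posterior: Gamma(shape = 4.4+4 = 8.4, rate = 4.6+23.8 = 28.4).
Mode = (α−1)/β = 7.4/28.4 = 0.261.
Mean = α/β = 8.4/28.4 = 0.296.
Squared-error loss ⇒ the optimal estimator is the posterior mean.

0.296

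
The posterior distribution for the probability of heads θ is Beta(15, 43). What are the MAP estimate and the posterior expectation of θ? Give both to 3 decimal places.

Mode = (15−1)/(15+43−2) = 14/56 = 0.250.
Mean = 15/(15+43) = 15/58 = 0.259.

MAP = 0.250; posterior mean = 0.259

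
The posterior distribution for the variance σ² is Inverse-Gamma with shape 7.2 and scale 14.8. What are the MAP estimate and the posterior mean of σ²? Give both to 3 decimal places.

Mode = β/(α+1) = 14.8/8.2 = 1.805.
Mean = β/(α−1) = 14.8/6.2 = 2.387.

MAP estimate = 1.805, posterior mean = 2.387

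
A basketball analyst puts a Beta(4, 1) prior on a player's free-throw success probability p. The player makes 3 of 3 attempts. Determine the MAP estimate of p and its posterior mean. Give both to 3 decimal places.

MAP = 1.000; posterior mean = 0.875

Posterior: Beta(4+3, 1+0) = Beta(7, 1).
Since β = 1 ≤ 1 and α > 1, the Beta density is monotone increasing on [0,1]; the mode is at 1.
Mean = 7/(7+1) = 0.875.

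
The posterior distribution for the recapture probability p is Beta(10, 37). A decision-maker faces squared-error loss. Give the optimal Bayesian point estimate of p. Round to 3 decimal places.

0.213

Mode = (10−1)/(10+37−2) = 9/45 = 0.200.
Mean = 10/(10+37) = 10/47 = 0.213.
Squared-error loss ⇒ the optimal estimator is the posterior mean.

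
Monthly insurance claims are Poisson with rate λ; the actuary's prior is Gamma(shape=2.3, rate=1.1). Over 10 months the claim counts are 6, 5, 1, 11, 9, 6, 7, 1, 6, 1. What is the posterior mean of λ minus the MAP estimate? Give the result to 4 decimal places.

Σ counts = 53. Posterior: Gamma(shape = 2.3+53 = 55.3, rate = 1.1+10 = 11.1).
Mode = (α−1)/β = 54.3/11.1 = 4.8919.
Mean = α/β = 55.3/11.1 = 4.9820.
Difference = 4.9820 − 4.8919 = 0.0901.
Right-skewed posterior ⇒ mode < mean.

0.0901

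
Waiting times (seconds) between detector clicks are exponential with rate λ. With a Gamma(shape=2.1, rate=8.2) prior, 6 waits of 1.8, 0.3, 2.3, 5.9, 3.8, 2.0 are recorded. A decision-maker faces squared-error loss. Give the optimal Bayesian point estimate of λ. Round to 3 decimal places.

0.333

Σ times = 16.1. Posterior: Gamma(shape = 2.1+6 = 8.1, rate = 8.2+16.1 = 24.3).
Mode = (α−1)/β = 7.1/24.3 = 0.292.
Mean = α/β = 8.1/24.3 = 0.333.
Squared-error loss ⇒ the optimal estimator is the posterior mean.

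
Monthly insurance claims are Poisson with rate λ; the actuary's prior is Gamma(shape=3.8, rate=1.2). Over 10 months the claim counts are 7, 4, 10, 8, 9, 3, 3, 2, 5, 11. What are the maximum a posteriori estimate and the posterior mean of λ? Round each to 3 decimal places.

maximum a posteriori estimate = 5.786, posterior mean = 5.875

Σ counts = 62. Posterior: Gamma(shape = 3.8+62 = 65.8, rate = 1.2+10 = 11.2).
Mode = (α−1)/β = 64.8/11.2 = 5.786.
Mean = α/β = 65.8/11.2 = 5.875.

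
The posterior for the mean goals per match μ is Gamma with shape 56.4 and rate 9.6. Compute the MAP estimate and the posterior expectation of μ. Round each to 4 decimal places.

MAP = 5.7708, posterior mean = 5.8750

Mode = (α−1)/β = 55.4/9.6 = 5.7708.
Mean = α/β = 56.4/9.6 = 5.8750.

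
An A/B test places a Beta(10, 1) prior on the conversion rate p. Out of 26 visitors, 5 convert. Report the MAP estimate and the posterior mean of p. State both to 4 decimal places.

MAP: 0.4000. Posterior mean: 0.4054.

Posterior: Beta(10+5, 1+21) = Beta(15, 22).
Mode = (15−1)/(15+22−2) = 14/35 = 0.4000.
Mean = 15/(15+22) = 15/37 = 0.4054.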